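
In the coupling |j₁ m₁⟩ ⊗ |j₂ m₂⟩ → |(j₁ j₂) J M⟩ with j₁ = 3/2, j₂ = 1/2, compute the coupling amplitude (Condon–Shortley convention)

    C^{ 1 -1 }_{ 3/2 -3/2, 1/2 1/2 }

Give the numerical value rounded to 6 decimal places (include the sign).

j₁+j₂−J=1  J+j₁−j₂=2  J−j₁+j₂=0  j₁+j₂+J+1=4
(j₁±m₁, j₂±m₂, J±M) = (0,3,1,0,0,2)
P² = 3
sum k=1..1:
  [1] −1/2 = -1/2
S = -1/2
C² = P²·S² = 3/4 ; C = -0.866025

−√(3/4) = -0.866025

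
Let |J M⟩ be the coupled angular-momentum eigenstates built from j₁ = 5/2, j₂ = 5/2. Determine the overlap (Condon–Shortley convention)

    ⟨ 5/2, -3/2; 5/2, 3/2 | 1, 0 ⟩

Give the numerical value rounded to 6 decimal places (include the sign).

−√(9/70) = -0.358569

triangle: 4!×1!×1!/7! = 24/5040
(j±m)!: 1!×4!×4!×1!×1!×1! = 576
prefactor² = (2J+1)×Δ×N² = 288/35
  k=3: −1/(3!×1!×1!×1!×0!×0!) = -1/6
  k=4: +1/(4!×0!×0!×0!×1!×1!) = 1/24
Σ = -1/8  ⇒  CG² = 288/35×(-1/8)² = 9/70
CG = −√(9/70) = -0.358569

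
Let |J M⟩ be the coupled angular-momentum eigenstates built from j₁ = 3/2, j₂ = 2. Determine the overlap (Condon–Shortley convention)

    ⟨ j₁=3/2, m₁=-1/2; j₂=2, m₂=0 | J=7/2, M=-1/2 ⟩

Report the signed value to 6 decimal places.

+√(18/35) ≈ +0.717137

j₁+j₂−J=0  J+j₁−j₂=3  J−j₁+j₂=4  j₁+j₂+J+1=8
(j₁±m₁, j₂±m₂, J±M) = (1,2,2,2,3,4)
P² = 1152/35
sum k=0..0:
  [0] +1/8 = 1/8
S = 1/8
C² = P²·S² = 18/35 ; C = +0.717137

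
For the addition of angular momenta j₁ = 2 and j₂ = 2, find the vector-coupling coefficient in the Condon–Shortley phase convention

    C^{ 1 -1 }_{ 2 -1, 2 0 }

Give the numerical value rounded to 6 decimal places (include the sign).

√[3·3!1!1!/6! · 1!3!2!2!0!2!] = √(6/5)
  +(−1)^2/∏(2,1,1,0,0,1)! = 1/2  (running 1/2)
⟨..|..⟩ = √(6/5)·(1/2) = +0.547723

+0.547723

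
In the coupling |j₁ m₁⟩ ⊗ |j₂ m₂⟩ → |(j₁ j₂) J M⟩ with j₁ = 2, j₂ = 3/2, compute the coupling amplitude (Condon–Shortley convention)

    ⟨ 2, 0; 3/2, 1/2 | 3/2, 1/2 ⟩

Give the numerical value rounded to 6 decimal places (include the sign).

-0.447214

j₁+j₂−J=2  J+j₁−j₂=2  J−j₁+j₂=1  j₁+j₂+J+1=6
(j₁±m₁, j₂±m₂, J±M) = (2,2,2,1,2,1)
P² = 16/45
sum k=1..2:
  [1] −1/1 = -1
  [2] +1/4 = 1/4
S = -3/4
C² = P²·S² = 1/5 ; C = -0.447214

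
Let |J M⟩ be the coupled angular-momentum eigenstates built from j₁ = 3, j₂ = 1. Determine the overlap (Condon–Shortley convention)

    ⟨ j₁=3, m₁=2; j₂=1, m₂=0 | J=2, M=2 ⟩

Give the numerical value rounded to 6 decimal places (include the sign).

-0.487950

√[5·2!4!0!/7! · 5!1!1!1!4!0!] = √(960/7)
  +(−1)^1/∏(1,1,0,0,4,0)! = -1/24  (running -1/24)
⟨..|..⟩ = √(960/7)·(-1/24) = -0.487950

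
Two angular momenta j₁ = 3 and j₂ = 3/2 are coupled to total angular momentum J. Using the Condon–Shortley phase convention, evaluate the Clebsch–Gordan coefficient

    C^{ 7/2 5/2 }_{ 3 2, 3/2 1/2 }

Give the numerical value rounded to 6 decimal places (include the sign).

+√(1/7) ≈ +0.377964

√[8·1!5!2!/9! · 5!1!2!1!6!1!] = √(6400/7)
  +(−1)^0/∏(0,1,1,2,4,0)! = 1/48  (running 1/48)
  +(−1)^1/∏(1,0,0,1,5,1)! = -1/120  (running 1/80)
⟨..|..⟩ = √(6400/7)·(1/80) = +0.377964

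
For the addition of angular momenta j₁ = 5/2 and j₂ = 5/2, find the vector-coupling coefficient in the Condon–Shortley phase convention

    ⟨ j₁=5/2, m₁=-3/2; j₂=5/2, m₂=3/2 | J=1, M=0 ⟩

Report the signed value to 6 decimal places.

√[3·4!1!1!/7! · 1!4!4!1!1!1!] = √(288/35)
  +(−1)^3/∏(3,1,1,1,0,0)! = -1/6  (running -1/6)
  +(−1)^4/∏(4,0,0,0,1,1)! = 1/24  (running -1/8)
⟨..|..⟩ = √(288/35)·(-1/8) = -0.358569

−√(9/70) ≈ -0.358569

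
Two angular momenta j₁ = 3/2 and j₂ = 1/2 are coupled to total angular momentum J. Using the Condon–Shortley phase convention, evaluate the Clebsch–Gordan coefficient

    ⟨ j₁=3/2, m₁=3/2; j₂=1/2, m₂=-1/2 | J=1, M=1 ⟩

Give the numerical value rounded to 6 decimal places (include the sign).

+√(3/4) = +0.866025

triangle: 1!×2!×0!/4! = 2/24
(j±m)!: 3!×0!×0!×1!×2!×0! = 12
prefactor² = (2J+1)×Δ×N² = 3
  k=0: +1/(0!×1!×0!×0!×2!×0!) = 1/2
Σ = 1/2  ⇒  CG² = 3×1/2² = 3/4
CG = +√(3/4) = +0.866025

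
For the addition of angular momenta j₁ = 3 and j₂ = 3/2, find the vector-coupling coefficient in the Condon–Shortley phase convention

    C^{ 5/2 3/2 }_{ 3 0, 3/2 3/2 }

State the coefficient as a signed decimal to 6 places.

triangle: 2!·4!·1!/8! = 48/40320
(j±m)!: 3!·3!·3!·0!·4!·1! = 5184
prefactor² = (2J+1)·Δ·N² = 1296/35
  k=2: +1/(2!·0!·1!·1!·3!·0!) = 1/12
Σ = 1/12  ⇒  CG² = 1296/35·1/12² = 9/35
CG = +√(9/35) = +0.507093

+√(9/35) = +0.507093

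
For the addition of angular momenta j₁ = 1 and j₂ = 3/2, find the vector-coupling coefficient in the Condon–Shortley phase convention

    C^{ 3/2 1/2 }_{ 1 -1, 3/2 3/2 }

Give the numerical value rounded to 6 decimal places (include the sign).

j₁+j₂−J=1  J+j₁−j₂=1  J−j₁+j₂=2  j₁+j₂+J+1=5
(j₁±m₁, j₂±m₂, J±M) = (0,2,3,0,2,1)
P² = 8/5
sum k=1..1:
  [1] −1/2 = -1/2
S = -1/2
C² = P²·S² = 2/5 ; C = -0.632456

-0.632456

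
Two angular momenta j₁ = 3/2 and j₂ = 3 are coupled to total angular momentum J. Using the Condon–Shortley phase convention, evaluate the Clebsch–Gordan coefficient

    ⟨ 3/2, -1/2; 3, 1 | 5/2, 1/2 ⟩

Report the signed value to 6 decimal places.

j₁+j₂−J=2  J+j₁−j₂=1  J−j₁+j₂=4  j₁+j₂+J+1=8
(j₁±m₁, j₂±m₂, J±M) = (1,2,4,2,3,2)
P² = 288/35
sum k=1..2:
  [1] −1/6 = -1/6
  [2] +1/8 = 1/8
S = -1/24
C² = P²·S² = 1/70 ; C = -0.119523

−√(1/70) ≈ -0.119523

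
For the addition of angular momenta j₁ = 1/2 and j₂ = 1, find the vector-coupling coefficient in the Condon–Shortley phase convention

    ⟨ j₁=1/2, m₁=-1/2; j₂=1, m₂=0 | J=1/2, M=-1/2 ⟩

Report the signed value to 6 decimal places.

j₁+j₂−J=1  J+j₁−j₂=0  J−j₁+j₂=1  j₁+j₂+J+1=3
(j₁±m₁, j₂±m₂, J±M) = (0,1,1,1,0,1)
P² = 1/3
sum k=1..1:
  [1] −1/1 = -1
S = -1
C² = P²·S² = 1/3 ; C = -0.577350

−√(1/3) ≈ -0.577350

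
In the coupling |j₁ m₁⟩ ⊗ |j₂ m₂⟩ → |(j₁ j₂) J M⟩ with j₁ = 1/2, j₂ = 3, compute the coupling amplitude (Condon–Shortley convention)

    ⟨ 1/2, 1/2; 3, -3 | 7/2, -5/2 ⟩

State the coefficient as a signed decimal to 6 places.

+0.377964  (= +√(1/7))

j₁+j₂−J=0  J+j₁−j₂=1  J−j₁+j₂=6  j₁+j₂+J+1=8
(j₁±m₁, j₂±m₂, J±M) = (1,0,0,6,1,6)
P² = 518400/7
sum k=0..0:
  [0] +1/720 = 1/720
S = 1/720
C² = P²·S² = 1/7 ; C = +0.377964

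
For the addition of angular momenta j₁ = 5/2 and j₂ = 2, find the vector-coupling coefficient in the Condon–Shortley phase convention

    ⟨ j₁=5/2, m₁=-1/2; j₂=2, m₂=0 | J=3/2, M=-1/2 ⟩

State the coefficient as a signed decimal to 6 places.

+√(2/35) ≈ +0.239046

j₁+j₂−J=3  J+j₁−j₂=2  J−j₁+j₂=1  j₁+j₂+J+1=7
(j₁±m₁, j₂±m₂, J±M) = (2,3,2,2,1,2)
P² = 32/35
sum k=1..2:
  [1] −1/4 = -1/4
  [2] +1/2 = 1/2
S = 1/4
C² = P²·S² = 2/35 ; C = +0.239046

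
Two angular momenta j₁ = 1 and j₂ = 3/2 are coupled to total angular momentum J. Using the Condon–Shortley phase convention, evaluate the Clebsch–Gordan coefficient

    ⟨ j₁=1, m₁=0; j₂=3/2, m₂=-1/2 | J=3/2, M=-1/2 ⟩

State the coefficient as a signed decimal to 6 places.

√[4·1!1!2!/5! · 1!1!1!2!1!2!] = √(4/15)
  +(−1)^0/∏(0,1,1,1,0,1)! = 1  (running 1)
  +(−1)^1/∏(1,0,0,0,1,2)! = -1/2  (running 1/2)
⟨..|..⟩ = √(4/15)·(1/2) = +0.258199

+√(1/15) = +0.258199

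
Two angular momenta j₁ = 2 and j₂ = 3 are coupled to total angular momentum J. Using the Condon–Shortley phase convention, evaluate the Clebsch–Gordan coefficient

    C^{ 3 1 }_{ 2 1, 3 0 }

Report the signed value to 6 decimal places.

−√(1/30) = -0.182574

triangle: 2!·2!·4!/9! = 96/362880
(j±m)!: 3!·1!·3!·3!·4!·2! = 10368
prefactor² = (2J+1)·Δ·N² = 96/5
  k=0: +1/(0!·2!·1!·3!·1!·1!) = 1/12
  k=1: −1/(1!·1!·0!·2!·2!·2!) = -1/8
Σ = -1/24  ⇒  CG² = 96/5·(-1/24)² = 1/30
CG = −√(1/30) = -0.182574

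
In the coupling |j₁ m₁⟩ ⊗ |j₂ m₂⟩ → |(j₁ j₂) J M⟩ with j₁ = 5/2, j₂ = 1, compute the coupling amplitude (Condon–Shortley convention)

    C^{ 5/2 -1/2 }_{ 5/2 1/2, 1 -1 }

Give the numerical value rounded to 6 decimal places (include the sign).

+√(18/35) = +0.717137

triangle: 1!·4!·1!/7! = 24/5040
(j±m)!: 3!·2!·0!·2!·2!·3! = 288
prefactor² = (2J+1)·Δ·N² = 288/35
  k=0: +1/(0!·1!·2!·0!·2!·1!) = 1/4
Σ = 1/4  ⇒  CG² = 288/35·1/4² = 18/35
CG = +√(18/35) = +0.717137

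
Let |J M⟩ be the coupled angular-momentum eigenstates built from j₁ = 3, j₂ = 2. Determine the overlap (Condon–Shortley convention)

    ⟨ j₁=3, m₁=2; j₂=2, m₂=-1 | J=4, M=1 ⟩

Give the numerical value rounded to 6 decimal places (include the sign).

triangle: 1!×5!×3!/10! = 720/3628800
(j±m)!: 5!×1!×1!×3!×5!×3! = 518400
prefactor² = (2J+1)×Δ×N² = 6480/7
  k=0: +1/(0!×1!×1!×1!×4!×2!) = 1/48
  k=1: −1/(1!×0!×0!×0!×5!×3!) = -1/720
Σ = 7/360  ⇒  CG² = 6480/7×7/360² = 7/20
CG = +√(7/20) = +0.591608

+√(7/20) ≈ +0.591608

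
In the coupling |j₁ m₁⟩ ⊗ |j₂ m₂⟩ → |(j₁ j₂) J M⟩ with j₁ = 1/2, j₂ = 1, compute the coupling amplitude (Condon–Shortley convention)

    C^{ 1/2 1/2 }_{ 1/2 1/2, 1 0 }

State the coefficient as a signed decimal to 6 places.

j₁+j₂−J=1  J+j₁−j₂=0  J−j₁+j₂=1  j₁+j₂+J+1=3
(j₁±m₁, j₂±m₂, J±M) = (1,0,1,1,1,0)
P² = 1/3
sum k=0..0:
  [0] +1/1 = 1
S = 1
C² = P²·S² = 1/3 ; C = +0.577350

+0.577350  (= +√(1/3))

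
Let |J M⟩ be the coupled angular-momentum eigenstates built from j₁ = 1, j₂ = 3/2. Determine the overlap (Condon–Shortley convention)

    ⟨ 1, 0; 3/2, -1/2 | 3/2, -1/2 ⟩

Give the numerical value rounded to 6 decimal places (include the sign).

+0.258199  (= +√(1/15))

j₁+j₂−J=1  J+j₁−j₂=1  J−j₁+j₂=2  j₁+j₂+J+1=5
(j₁±m₁, j₂±m₂, J±M) = (1,1,1,2,1,2)
P² = 4/15
sum k=0..1:
  [0] +1/1 = 1
  [1] −1/2 = -1/2
S = 1/2
C² = P²·S² = 1/15 ; C = +0.258199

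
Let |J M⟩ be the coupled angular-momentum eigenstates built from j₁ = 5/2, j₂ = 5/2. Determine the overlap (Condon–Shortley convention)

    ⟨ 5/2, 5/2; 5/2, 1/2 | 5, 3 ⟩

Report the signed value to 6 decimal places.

+0.471405

√[11·0!5!5!/11! · 5!0!3!2!8!2!] = √(460800)
  +(−1)^0/∏(0,0,0,3,5,2)! = 1/1440  (running 1/1440)
⟨..|..⟩ = √(460800)·(1/1440) = +0.471405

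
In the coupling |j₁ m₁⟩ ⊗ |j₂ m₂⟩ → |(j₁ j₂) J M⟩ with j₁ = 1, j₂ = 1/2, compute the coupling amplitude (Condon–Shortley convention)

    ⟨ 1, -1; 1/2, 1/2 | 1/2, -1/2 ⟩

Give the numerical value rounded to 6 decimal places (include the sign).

√[2·1!1!0!/3! · 0!2!1!0!0!1!] = √(2/3)
  +(−1)^1/∏(1,0,1,0,0,0)! = -1  (running -1)
⟨..|..⟩ = √(2/3)·(-1) = -0.816497

-0.816497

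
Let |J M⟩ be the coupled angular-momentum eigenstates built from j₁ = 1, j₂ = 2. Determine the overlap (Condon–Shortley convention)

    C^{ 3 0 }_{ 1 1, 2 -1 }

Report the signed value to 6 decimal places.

j₁+j₂−J=0  J+j₁−j₂=2  J−j₁+j₂=4  j₁+j₂+J+1=7
(j₁±m₁, j₂±m₂, J±M) = (2,0,1,3,3,3)
P² = 144/5
sum k=0..0:
  [0] +1/12 = 1/12
S = 1/12
C² = P²·S² = 1/5 ; C = +0.447214

+√(1/5) = +0.447214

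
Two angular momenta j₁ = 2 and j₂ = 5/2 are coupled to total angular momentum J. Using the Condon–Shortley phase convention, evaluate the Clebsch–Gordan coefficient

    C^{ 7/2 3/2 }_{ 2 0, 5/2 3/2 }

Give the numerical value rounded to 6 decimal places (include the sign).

-0.534522  (= −√(2/7))

√[8·1!3!4!/9! · 2!2!4!1!5!2!] = √(512/7)
  +(−1)^0/∏(0,1,2,4,1,0)! = 1/48  (running 1/48)
  +(−1)^1/∏(1,0,1,3,2,1)! = -1/12  (running -1/16)
⟨..|..⟩ = √(512/7)·(-1/16) = -0.534522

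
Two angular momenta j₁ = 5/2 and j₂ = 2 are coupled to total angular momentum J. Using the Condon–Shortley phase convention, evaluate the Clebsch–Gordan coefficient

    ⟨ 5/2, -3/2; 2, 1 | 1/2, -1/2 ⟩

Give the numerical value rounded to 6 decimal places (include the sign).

−√(4/15) = -0.516398

√[2·4!1!0!/6! · 1!4!3!1!0!1!] = √(48/5)
  +(−1)^3/∏(3,1,1,0,0,0)! = -1/6  (running -1/6)
⟨..|..⟩ = √(48/5)·(-1/6) = -0.516398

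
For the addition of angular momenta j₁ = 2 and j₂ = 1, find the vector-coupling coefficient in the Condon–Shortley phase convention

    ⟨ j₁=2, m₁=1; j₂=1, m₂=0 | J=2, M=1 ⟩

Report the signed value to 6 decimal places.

+0.408248

triangle: 1!*3!*1!/6! = 6/720
(j±m)!: 3!*1!*1!*1!*3!*1! = 36
prefactor² = (2J+1)*Δ*N² = 3/2
  k=0: +1/(0!*1!*1!*1!*2!*0!) = 1/2
  k=1: −1/(1!*0!*0!*0!*3!*1!) = -1/6
Σ = 1/3  ⇒  CG² = 3/2*1/3² = 1/6
CG = +√(1/6) = +0.408248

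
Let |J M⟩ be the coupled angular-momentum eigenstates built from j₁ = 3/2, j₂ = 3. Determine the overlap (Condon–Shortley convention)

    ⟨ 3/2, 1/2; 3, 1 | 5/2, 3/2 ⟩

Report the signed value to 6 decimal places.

triangle: 2!*1!*4!/8! = 48/40320
(j±m)!: 2!*1!*4!*2!*4!*1! = 2304
prefactor² = (2J+1)*Δ*N² = 576/35
  k=0: +1/(0!*2!*1!*4!*0!*0!) = 1/48
  k=1: −1/(1!*1!*0!*3!*1!*1!) = -1/6
Σ = -7/48  ⇒  CG² = 576/35*(-7/48)² = 7/20
CG = −√(7/20) = -0.591608

-0.591608  (= −√(7/20))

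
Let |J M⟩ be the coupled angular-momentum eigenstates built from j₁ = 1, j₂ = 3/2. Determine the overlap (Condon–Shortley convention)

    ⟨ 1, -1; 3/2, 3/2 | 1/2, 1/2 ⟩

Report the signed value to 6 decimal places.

+0.707107  (= +√(1/2))

triangle: 2!·0!·1!/4! = 2/24
(j±m)!: 0!·2!·3!·0!·1!·0! = 12
prefactor² = (2J+1)·Δ·N² = 2
  k=2: +1/(2!·0!·0!·1!·0!·0!) = 1/2
Σ = 1/2  ⇒  CG² = 2·1/2² = 1/2
CG = +√(1/2) = +0.707107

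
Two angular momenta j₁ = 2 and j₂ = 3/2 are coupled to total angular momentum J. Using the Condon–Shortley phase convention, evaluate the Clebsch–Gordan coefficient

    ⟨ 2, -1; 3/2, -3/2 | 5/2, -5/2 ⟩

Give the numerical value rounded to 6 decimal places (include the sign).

+0.654654

j₁+j₂−J=1  J+j₁−j₂=3  J−j₁+j₂=2  j₁+j₂+J+1=7
(j₁±m₁, j₂±m₂, J±M) = (1,3,0,3,0,5)
P² = 432/7
sum k=0..0:
  [0] +1/12 = 1/12
S = 1/12
C² = P²·S² = 3/7 ; C = +0.654654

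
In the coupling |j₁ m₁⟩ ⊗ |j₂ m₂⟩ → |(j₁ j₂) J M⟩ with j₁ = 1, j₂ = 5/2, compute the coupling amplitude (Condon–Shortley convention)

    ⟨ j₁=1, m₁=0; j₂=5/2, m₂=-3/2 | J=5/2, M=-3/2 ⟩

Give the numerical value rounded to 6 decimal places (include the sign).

+0.507093

√[6·1!1!4!/7! · 1!1!1!4!1!4!] = √(576/35)
  +(−1)^0/∏(0,1,1,1,0,3)! = 1/6  (running 1/6)
  +(−1)^1/∏(1,0,0,0,1,4)! = -1/24  (running 1/8)
⟨..|..⟩ = √(576/35)·(1/8) = +0.507093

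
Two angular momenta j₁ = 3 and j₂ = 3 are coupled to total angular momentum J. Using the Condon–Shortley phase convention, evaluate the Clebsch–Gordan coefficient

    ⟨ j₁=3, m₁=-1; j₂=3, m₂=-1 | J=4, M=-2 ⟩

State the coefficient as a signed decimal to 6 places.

j₁+j₂−J=2  J+j₁−j₂=4  J−j₁+j₂=4  j₁+j₂+J+1=11
(j₁±m₁, j₂±m₂, J±M) = (2,4,2,4,2,6)
P² = 331776/385
sum k=0..2:
  [0] +1/192 = 1/192
  [1] −1/36 = -1/36
  [2] +1/192 = 1/192
S = -5/288
C² = P²·S² = 20/77 ; C = -0.509647

−√(20/77) ≈ -0.509647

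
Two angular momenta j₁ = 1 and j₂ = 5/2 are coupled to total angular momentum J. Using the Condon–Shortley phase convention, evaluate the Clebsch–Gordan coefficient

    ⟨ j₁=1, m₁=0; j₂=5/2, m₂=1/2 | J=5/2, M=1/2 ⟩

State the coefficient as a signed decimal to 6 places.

triangle: 1!·1!·4!/7! = 24/5040
(j±m)!: 1!·1!·3!·2!·3!·2! = 144
prefactor² = (2J+1)·Δ·N² = 144/35
  k=0: +1/(0!·1!·1!·3!·0!·1!) = 1/6
  k=1: −1/(1!·0!·0!·2!·1!·2!) = -1/4
Σ = -1/12  ⇒  CG² = 144/35·(-1/12)² = 1/35
CG = −√(1/35) = -0.169031

-0.169031  (= −√(1/35))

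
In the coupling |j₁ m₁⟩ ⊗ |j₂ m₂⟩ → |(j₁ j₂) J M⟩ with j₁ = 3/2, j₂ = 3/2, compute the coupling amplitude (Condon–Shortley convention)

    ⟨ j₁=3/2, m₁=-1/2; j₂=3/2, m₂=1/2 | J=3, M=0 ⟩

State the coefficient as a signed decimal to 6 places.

+0.670820  (= +√(9/20))

√[7·0!3!3!/7! · 1!2!2!1!3!3!] = √(36/5)
  +(−1)^0/∏(0,0,2,2,1,1)! = 1/4  (running 1/4)
⟨..|..⟩ = √(36/5)·(1/4) = +0.670820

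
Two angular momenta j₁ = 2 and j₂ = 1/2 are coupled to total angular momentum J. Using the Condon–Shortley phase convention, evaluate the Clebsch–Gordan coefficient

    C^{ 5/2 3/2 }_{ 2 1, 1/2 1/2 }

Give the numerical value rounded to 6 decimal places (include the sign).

+√(4/5) ≈ +0.894427

j₁+j₂−J=0  J+j₁−j₂=4  J−j₁+j₂=1  j₁+j₂+J+1=6
(j₁±m₁, j₂±m₂, J±M) = (3,1,1,0,4,1)
P² = 144/5
sum k=0..0:
  [0] +1/6 = 1/6
S = 1/6
C² = P²·S² = 4/5 ; C = +0.894427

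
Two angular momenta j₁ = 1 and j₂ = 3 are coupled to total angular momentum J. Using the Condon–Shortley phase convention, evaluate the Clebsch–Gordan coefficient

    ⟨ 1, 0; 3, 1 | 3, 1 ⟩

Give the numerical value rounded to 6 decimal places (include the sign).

triangle: 1!×1!×5!/8! = 120/40320
(j±m)!: 1!×1!×4!×2!×4!×2! = 2304
prefactor² = (2J+1)×Δ×N² = 48
  k=0: +1/(0!×1!×1!×4!×0!×1!) = 1/24
  k=1: −1/(1!×0!×0!×3!×1!×2!) = -1/12
Σ = -1/24  ⇒  CG² = 48×(-1/24)² = 1/12
CG = −√(1/12) = -0.288675

−√(1/12) ≈ -0.288675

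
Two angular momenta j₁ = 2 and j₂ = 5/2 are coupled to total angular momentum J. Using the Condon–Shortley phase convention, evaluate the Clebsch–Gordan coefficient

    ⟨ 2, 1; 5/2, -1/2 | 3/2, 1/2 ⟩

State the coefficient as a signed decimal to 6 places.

-0.487950  (= −√(5/21))

√[4·3!1!2!/7! · 3!1!2!3!2!1!] = √(48/35)
  +(−1)^0/∏(0,3,1,2,0,0)! = 1/12  (running 1/12)
  +(−1)^1/∏(1,2,0,1,1,1)! = -1/2  (running -5/12)
⟨..|..⟩ = √(48/35)·(-5/12) = -0.487950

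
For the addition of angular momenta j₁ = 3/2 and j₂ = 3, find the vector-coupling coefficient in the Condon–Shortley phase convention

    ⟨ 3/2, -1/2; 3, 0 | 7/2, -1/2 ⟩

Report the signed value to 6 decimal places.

j₁+j₂−J=1  J+j₁−j₂=2  J−j₁+j₂=5  j₁+j₂+J+1=9
(j₁±m₁, j₂±m₂, J±M) = (1,2,3,3,3,4)
P² = 384/7
sum k=0..1:
  [0] +1/24 = 1/24
  [1] −1/12 = -1/12
S = -1/24
C² = P²·S² = 2/21 ; C = -0.308607

−√(2/21) ≈ -0.308607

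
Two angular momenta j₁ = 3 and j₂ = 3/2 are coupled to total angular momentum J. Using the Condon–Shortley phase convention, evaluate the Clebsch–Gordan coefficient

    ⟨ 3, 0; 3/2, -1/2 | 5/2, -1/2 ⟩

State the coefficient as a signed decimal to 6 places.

triangle: 2!·4!·1!/8! = 48/40320
(j±m)!: 3!·3!·1!·2!·2!·3! = 864
prefactor² = (2J+1)·Δ·N² = 216/35
  k=0: +1/(0!·2!·3!·1!·1!·0!) = 1/12
  k=1: −1/(1!·1!·2!·0!·2!·1!) = -1/4
Σ = -1/6  ⇒  CG² = 216/35·(-1/6)² = 6/35
CG = −√(6/35) = -0.414039

-0.414039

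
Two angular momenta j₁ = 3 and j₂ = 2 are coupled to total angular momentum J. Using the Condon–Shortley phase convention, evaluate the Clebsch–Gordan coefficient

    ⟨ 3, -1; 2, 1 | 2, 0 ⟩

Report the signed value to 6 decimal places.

j₁+j₂−J=3  J+j₁−j₂=3  J−j₁+j₂=1  j₁+j₂+J+1=8
(j₁±m₁, j₂±m₂, J±M) = (2,4,3,1,2,2)
P² = 36/7
sum k=2..3:
  [2] +1/4 = 1/4
  [3] −1/12 = -1/12
S = 1/6
C² = P²·S² = 1/7 ; C = +0.377964

+0.377964  (= +√(1/7))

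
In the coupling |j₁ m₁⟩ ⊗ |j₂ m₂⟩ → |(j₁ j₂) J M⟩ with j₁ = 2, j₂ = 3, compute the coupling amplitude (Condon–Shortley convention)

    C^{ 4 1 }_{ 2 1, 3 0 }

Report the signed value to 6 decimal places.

j₁+j₂−J=1  J+j₁−j₂=3  J−j₁+j₂=5  j₁+j₂+J+1=10
(j₁±m₁, j₂±m₂, J±M) = (3,1,3,3,5,3)
P² = 1944/7
sum k=0..1:
  [0] +1/24 = 1/24
  [1] −1/72 = -1/72
S = 1/36
C² = P²·S² = 3/14 ; C = +0.462910

+√(3/14) ≈ +0.462910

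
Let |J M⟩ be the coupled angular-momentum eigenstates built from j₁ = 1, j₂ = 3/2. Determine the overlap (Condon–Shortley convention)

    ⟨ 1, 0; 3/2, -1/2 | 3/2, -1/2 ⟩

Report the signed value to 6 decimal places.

+0.258199  (= +√(1/15))

√[4·1!1!2!/5! · 1!1!1!2!1!2!] = √(4/15)
  +(−1)^0/∏(0,1,1,1,0,1)! = 1  (running 1)
  +(−1)^1/∏(1,0,0,0,1,2)! = -1/2  (running 1/2)
⟨..|..⟩ = √(4/15)·(1/2) = +0.258199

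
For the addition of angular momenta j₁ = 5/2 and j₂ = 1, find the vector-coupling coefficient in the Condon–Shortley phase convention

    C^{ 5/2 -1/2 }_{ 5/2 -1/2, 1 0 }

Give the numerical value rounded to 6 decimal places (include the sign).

√[6·1!4!1!/7! · 2!3!1!1!2!3!] = √(144/35)
  +(−1)^0/∏(0,1,3,1,1,0)! = 1/6  (running 1/6)
  +(−1)^1/∏(1,0,2,0,2,1)! = -1/4  (running -1/12)
⟨..|..⟩ = √(144/35)·(-1/12) = -0.169031

-0.169031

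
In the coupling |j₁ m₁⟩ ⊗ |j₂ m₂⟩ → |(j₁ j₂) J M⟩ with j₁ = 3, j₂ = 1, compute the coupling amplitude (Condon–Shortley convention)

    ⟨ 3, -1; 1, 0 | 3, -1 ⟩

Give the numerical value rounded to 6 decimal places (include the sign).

√[7·1!5!1!/8! · 2!4!1!1!2!4!] = √(48)
  +(−1)^0/∏(0,1,4,1,1,0)! = 1/24  (running 1/24)
  +(−1)^1/∏(1,0,3,0,2,1)! = -1/12  (running -1/24)
⟨..|..⟩ = √(48)·(-1/24) = -0.288675

-0.288675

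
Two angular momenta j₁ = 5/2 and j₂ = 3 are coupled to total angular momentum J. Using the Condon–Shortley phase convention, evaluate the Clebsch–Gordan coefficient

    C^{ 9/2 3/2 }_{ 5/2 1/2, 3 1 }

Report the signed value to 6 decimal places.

−√(5/231) ≈ -0.147122

j₁+j₂−J=1  J+j₁−j₂=4  J−j₁+j₂=5  j₁+j₂+J+1=11
(j₁±m₁, j₂±m₂, J±M) = (3,2,4,2,6,3)
P² = 138240/77
sum k=0..1:
  [0] +1/96 = 1/96
  [1] −1/72 = -1/72
S = -1/288
C² = P²·S² = 5/231 ; C = -0.147122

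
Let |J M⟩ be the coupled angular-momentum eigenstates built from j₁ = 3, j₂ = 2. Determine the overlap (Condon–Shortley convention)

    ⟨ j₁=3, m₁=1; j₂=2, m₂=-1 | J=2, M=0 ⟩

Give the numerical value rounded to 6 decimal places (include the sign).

−√(1/7) = -0.377964

√[5·3!3!1!/8! · 4!2!1!3!2!2!] = √(36/7)
  +(−1)^0/∏(0,3,2,1,1,0)! = 1/12  (running 1/12)
  +(−1)^1/∏(1,2,1,0,2,1)! = -1/4  (running -1/6)
⟨..|..⟩ = √(36/7)·(-1/6) = -0.377964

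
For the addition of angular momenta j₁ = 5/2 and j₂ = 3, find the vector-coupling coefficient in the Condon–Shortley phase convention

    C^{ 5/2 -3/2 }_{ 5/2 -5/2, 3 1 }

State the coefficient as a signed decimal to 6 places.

−√(2/7) = -0.534522

√[6·3!2!3!/9! · 0!5!4!2!1!4!] = √(1152/7)
  +(−1)^3/∏(3,0,2,1,0,2)! = -1/24  (running -1/24)
⟨..|..⟩ = √(1152/7)·(-1/24) = -0.534522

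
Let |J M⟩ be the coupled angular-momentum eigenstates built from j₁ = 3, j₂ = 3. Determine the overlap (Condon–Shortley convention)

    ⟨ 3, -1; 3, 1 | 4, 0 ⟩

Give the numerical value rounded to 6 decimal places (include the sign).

j₁+j₂−J=2  J+j₁−j₂=4  J−j₁+j₂=4  j₁+j₂+J+1=11
(j₁±m₁, j₂±m₂, J±M) = (2,4,4,2,4,4)
P² = 663552/1925
sum k=0..2:
  [0] +1/1152 = 1/1152
  [1] −1/36 = -1/36
  [2] +1/32 = 1/32
S = 5/1152
C² = P²·S² = 1/154 ; C = +0.080582

+√(1/154) ≈ +0.080582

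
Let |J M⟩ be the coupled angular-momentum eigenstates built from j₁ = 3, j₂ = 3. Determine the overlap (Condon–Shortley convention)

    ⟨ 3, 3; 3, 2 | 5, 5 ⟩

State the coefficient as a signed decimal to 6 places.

+√(1/2) ≈ +0.707107

triangle: 1!*5!*5!/12! = 14400/479001600
(j±m)!: 6!*0!*5!*1!*10!*0! = 313528320000
prefactor² = (2J+1)*Δ*N² = 103680000
  k=0: +1/(0!*1!*0!*5!*5!*0!) = 1/14400
Σ = 1/14400  ⇒  CG² = 103680000*1/14400² = 1/2
CG = +√(1/2) = +0.707107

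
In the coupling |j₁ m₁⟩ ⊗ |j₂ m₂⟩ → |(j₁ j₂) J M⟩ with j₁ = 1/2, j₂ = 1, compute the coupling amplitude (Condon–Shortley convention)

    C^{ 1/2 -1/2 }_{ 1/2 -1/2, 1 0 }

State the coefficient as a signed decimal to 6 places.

-0.577350

√[2·1!0!1!/3! · 0!1!1!1!0!1!] = √(1/3)
  +(−1)^1/∏(1,0,0,0,0,1)! = -1  (running -1)
⟨..|..⟩ = √(1/3)·(-1) = -0.577350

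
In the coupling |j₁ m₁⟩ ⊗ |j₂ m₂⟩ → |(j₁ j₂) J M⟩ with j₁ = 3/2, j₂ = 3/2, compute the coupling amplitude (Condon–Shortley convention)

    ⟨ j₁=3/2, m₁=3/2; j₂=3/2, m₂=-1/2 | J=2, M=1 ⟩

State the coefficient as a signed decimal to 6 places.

√[5·1!2!2!/6! · 3!0!1!2!3!1!] = √(2)
  +(−1)^0/∏(0,1,0,1,2,1)! = 1/2  (running 1/2)
⟨..|..⟩ = √(2)·(1/2) = +0.707107

+√(1/2) = +0.707107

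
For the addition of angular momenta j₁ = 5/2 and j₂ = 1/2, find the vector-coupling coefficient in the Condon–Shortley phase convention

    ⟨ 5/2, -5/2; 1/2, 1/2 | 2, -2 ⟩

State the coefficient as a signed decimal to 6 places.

-0.912871

√[5·1!4!0!/6! · 0!5!1!0!0!4!] = √(480)
  +(−1)^1/∏(1,0,4,0,0,0)! = -1/24  (running -1/24)
⟨..|..⟩ = √(480)·(-1/24) = -0.912871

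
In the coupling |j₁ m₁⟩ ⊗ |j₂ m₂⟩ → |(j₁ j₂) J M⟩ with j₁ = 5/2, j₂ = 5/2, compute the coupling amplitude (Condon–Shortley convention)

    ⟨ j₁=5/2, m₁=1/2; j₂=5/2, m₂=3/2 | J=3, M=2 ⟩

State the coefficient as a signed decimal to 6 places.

√[7·2!3!3!/9! · 3!2!4!1!5!1!] = √(48)
  +(−1)^1/∏(1,1,1,3,2,0)! = -1/12  (running -1/12)
  +(−1)^2/∏(2,0,0,2,3,1)! = 1/24  (running -1/24)
⟨..|..⟩ = √(48)·(-1/24) = -0.288675

-0.288675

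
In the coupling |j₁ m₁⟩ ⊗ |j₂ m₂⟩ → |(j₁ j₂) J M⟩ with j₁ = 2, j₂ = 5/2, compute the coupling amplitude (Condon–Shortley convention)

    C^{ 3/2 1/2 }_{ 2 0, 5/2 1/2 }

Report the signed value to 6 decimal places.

+√(2/35) = +0.239046

j₁+j₂−J=3  J+j₁−j₂=1  J−j₁+j₂=2  j₁+j₂+J+1=7
(j₁±m₁, j₂±m₂, J±M) = (2,2,3,2,2,1)
P² = 32/35
sum k=1..2:
  [1] −1/4 = -1/4
  [2] +1/2 = 1/2
S = 1/4
C² = P²·S² = 2/35 ; C = +0.239046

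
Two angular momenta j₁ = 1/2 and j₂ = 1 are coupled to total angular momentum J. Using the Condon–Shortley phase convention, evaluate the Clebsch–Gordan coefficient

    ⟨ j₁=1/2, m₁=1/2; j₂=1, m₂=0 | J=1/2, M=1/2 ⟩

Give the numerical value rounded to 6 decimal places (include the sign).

+√(1/3) ≈ +0.577350

√[2·1!0!1!/3! · 1!0!1!1!1!0!] = √(1/3)
  +(−1)^0/∏(0,1,0,1,0,0)! = 1  (running 1)
⟨..|..⟩ = √(1/3)·(1) = +0.577350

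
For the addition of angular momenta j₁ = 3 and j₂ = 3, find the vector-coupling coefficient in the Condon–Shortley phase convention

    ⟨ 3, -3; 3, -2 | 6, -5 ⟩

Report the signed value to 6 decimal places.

+0.707107  (= +√(1/2))

triangle: 0!·6!·6!/13! = 518400/6227020800
(j±m)!: 0!·6!·1!·5!·1!·11! = 3448811520000
prefactor² = (2J+1)·Δ·N² = 3732480000
  k=0: +1/(0!·0!·6!·1!·0!·5!) = 1/86400
Σ = 1/86400  ⇒  CG² = 3732480000·1/86400² = 1/2
CG = +√(1/2) = +0.707107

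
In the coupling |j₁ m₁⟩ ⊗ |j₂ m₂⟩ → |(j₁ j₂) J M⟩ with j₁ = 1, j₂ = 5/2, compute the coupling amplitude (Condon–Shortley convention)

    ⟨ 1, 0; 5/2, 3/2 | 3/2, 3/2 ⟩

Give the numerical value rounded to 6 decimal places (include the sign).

-0.516398  (= −√(4/15))

triangle: 2!·0!·3!/6! = 12/720
(j±m)!: 1!·1!·4!·1!·3!·0! = 144
prefactor² = (2J+1)·Δ·N² = 48/5
  k=1: −1/(1!·1!·0!·3!·0!·0!) = -1/6
Σ = -1/6  ⇒  CG² = 48/5·(-1/6)² = 4/15
CG = −√(4/15) = -0.516398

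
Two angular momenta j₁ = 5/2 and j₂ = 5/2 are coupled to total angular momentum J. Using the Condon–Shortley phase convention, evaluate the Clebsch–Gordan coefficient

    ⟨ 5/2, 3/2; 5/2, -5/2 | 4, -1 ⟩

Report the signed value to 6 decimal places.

j₁+j₂−J=1  J+j₁−j₂=4  J−j₁+j₂=4  j₁+j₂+J+1=10
(j₁±m₁, j₂±m₂, J±M) = (4,1,0,5,3,5)
P² = 20736/7
sum k=0..0:
  [0] +1/144 = 1/144
S = 1/144
C² = P²·S² = 1/7 ; C = +0.377964

+0.377964  (= +√(1/7))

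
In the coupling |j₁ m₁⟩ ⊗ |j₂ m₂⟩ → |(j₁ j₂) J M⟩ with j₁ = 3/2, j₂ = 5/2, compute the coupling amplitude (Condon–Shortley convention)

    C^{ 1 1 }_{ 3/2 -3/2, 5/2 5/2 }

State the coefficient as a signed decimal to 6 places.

-0.707107  (= −√(1/2))

triangle: 3!·0!·2!/6! = 12/720
(j±m)!: 0!·3!·5!·0!·2!·0! = 1440
prefactor² = (2J+1)·Δ·N² = 72
  k=3: −1/(3!·0!·0!·2!·0!·0!) = -1/12
Σ = -1/12  ⇒  CG² = 72·(-1/12)² = 1/2
CG = −√(1/2) = -0.707107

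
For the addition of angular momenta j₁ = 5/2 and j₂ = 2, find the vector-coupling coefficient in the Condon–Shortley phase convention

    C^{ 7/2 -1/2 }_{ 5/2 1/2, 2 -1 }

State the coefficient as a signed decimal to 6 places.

+√(14/45) ≈ +0.557773

√[8·1!4!3!/9! · 3!2!1!3!3!4!] = √(1152/35)
  +(−1)^0/∏(0,1,2,1,2,2)! = 1/8  (running 1/8)
  +(−1)^1/∏(1,0,1,0,3,3)! = -1/36  (running 7/72)
⟨..|..⟩ = √(1152/35)·(7/72) = +0.557773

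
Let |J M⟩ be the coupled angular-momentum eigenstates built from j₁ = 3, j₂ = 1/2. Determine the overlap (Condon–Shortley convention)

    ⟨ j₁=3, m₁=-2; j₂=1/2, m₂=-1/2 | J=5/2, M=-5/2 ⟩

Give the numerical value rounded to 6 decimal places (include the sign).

j₁+j₂−J=1  J+j₁−j₂=5  J−j₁+j₂=0  j₁+j₂+J+1=7
(j₁±m₁, j₂±m₂, J±M) = (1,5,0,1,0,5)
P² = 14400/7
sum k=0..0:
  [0] +1/120 = 1/120
S = 1/120
C² = P²·S² = 1/7 ; C = +0.377964

+√(1/7) = +0.377964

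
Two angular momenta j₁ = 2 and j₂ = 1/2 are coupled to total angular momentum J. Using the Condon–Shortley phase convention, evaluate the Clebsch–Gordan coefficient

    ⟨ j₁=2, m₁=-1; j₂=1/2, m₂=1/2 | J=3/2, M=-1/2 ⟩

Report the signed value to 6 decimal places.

√[4·1!3!0!/5! · 1!3!1!0!1!2!] = √(12/5)
  +(−1)^1/∏(1,0,2,0,1,0)! = -1/2  (running -1/2)
⟨..|..⟩ = √(12/5)·(-1/2) = -0.774597

-0.774597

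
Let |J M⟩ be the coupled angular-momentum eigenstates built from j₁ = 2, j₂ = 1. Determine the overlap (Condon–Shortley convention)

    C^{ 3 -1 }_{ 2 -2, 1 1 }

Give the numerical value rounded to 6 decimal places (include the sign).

+√(1/15) = +0.258199

triangle: 0!·4!·2!/7! = 48/5040
(j±m)!: 0!·4!·2!·0!·2!·4! = 2304
prefactor² = (2J+1)·Δ·N² = 768/5
  k=0: +1/(0!·0!·4!·2!·0!·0!) = 1/48
Σ = 1/48  ⇒  CG² = 768/5·1/48² = 1/15
CG = +√(1/15) = +0.258199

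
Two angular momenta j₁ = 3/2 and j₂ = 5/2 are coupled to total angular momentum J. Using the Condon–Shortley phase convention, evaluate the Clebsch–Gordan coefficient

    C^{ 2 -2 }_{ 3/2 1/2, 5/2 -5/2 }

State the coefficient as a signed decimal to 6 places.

+0.690066

triangle: 2!·1!·3!/7! = 12/5040
(j±m)!: 2!·1!·0!·5!·0!·4! = 5760
prefactor² = (2J+1)·Δ·N² = 480/7
  k=0: +1/(0!·2!·1!·0!·0!·3!) = 1/12
Σ = 1/12  ⇒  CG² = 480/7·1/12² = 10/21
CG = +√(10/21) = +0.690066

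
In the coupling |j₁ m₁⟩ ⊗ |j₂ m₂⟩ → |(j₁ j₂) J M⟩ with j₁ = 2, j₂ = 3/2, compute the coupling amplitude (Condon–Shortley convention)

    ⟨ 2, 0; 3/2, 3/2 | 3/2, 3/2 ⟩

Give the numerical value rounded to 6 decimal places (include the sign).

√[4·2!2!1!/6! · 2!2!3!0!3!0!] = √(16/5)
  +(−1)^2/∏(2,0,0,1,2,0)! = 1/4  (running 1/4)
⟨..|..⟩ = √(16/5)·(1/4) = +0.447214

+√(1/5) = +0.447214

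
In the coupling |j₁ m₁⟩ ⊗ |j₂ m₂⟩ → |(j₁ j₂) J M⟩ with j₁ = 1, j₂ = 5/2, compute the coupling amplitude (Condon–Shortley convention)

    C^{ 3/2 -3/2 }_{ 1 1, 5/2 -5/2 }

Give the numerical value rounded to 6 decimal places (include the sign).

√[4·2!0!3!/6! · 2!0!0!5!0!3!] = √(96)
  +(−1)^0/∏(0,2,0,0,0,3)! = 1/12  (running 1/12)
⟨..|..⟩ = √(96)·(1/12) = +0.816497

+0.816497  (= +√(2/3))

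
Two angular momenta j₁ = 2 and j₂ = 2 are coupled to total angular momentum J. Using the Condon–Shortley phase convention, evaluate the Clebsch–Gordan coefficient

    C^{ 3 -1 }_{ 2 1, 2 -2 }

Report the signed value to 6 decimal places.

j₁+j₂−J=1  J+j₁−j₂=3  J−j₁+j₂=3  j₁+j₂+J+1=8
(j₁±m₁, j₂±m₂, J±M) = (3,1,0,4,2,4)
P² = 216/5
sum k=0..0:
  [0] +1/12 = 1/12
S = 1/12
C² = P²·S² = 3/10 ; C = +0.547723

+√(3/10) = +0.547723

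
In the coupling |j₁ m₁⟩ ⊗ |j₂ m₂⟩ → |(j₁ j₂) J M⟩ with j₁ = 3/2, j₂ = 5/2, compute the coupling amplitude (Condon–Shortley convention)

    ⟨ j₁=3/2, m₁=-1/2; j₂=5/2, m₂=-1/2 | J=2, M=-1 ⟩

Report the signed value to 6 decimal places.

j₁+j₂−J=2  J+j₁−j₂=1  J−j₁+j₂=3  j₁+j₂+J+1=7
(j₁±m₁, j₂±m₂, J±M) = (1,2,2,3,1,3)
P² = 12/7
sum k=1..2:
  [1] −1/2 = -1/2
  [2] +1/12 = 1/12
S = -5/12
C² = P²·S² = 25/84 ; C = -0.545545

−√(25/84) ≈ -0.545545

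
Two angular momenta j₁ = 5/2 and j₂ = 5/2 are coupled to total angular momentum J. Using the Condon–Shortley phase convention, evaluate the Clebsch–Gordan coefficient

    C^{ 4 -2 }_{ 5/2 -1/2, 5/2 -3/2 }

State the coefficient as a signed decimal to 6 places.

j₁+j₂−J=1  J+j₁−j₂=4  J−j₁+j₂=4  j₁+j₂+J+1=10
(j₁±m₁, j₂±m₂, J±M) = (2,3,1,4,2,6)
P² = 20736/35
sum k=0..1:
  [0] +1/36 = 1/36
  [1] −1/96 = -1/96
S = 5/288
C² = P²·S² = 5/28 ; C = +0.422577

+0.422577  (= +√(5/28))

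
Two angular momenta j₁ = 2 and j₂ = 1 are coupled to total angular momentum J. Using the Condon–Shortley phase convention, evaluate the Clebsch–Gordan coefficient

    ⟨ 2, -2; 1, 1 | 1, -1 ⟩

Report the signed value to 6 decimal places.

+√(3/5) = +0.774597

j₁+j₂−J=2  J+j₁−j₂=2  J−j₁+j₂=0  j₁+j₂+J+1=5
(j₁±m₁, j₂±m₂, J±M) = (0,4,2,0,0,2)
P² = 48/5
sum k=2..2:
  [2] +1/4 = 1/4
S = 1/4
C² = P²·S² = 3/5 ; C = +0.774597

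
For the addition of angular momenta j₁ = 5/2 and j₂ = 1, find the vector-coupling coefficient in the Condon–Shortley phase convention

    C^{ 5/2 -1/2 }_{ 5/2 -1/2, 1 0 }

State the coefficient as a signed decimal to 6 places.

√[6·1!4!1!/7! · 2!3!1!1!2!3!] = √(144/35)
  +(−1)^0/∏(0,1,3,1,1,0)! = 1/6  (running 1/6)
  +(−1)^1/∏(1,0,2,0,2,1)! = -1/4  (running -1/12)
⟨..|..⟩ = √(144/35)·(-1/12) = -0.169031

-0.169031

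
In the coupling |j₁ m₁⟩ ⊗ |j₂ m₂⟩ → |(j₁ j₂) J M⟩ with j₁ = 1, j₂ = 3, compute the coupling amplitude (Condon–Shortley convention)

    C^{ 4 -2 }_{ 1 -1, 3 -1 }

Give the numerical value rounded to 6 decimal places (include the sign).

j₁+j₂−J=0  J+j₁−j₂=2  J−j₁+j₂=6  j₁+j₂+J+1=9
(j₁±m₁, j₂±m₂, J±M) = (0,2,2,4,2,6)
P² = 34560/7
sum k=0..0:
  [0] +1/96 = 1/96
S = 1/96
C² = P²·S² = 15/28 ; C = +0.731925

+0.731925  (= +√(15/28))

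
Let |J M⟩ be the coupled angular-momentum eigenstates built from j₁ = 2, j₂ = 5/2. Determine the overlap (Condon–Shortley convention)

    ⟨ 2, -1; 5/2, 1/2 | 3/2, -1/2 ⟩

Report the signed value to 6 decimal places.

j₁+j₂−J=3  J+j₁−j₂=1  J−j₁+j₂=2  j₁+j₂+J+1=7
(j₁±m₁, j₂±m₂, J±M) = (1,3,3,2,1,2)
P² = 48/35
sum k=2..3:
  [2] +1/2 = 1/2
  [3] −1/12 = -1/12
S = 5/12
C² = P²·S² = 5/21 ; C = +0.487950

+√(5/21) = +0.487950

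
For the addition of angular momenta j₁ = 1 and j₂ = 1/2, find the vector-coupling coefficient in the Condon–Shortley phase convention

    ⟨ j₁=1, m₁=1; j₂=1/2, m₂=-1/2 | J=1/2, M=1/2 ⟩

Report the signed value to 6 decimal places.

+√(2/3) = +0.816497

triangle: 1!×1!×0!/3! = 1/6
(j±m)!: 2!×0!×0!×1!×1!×0! = 2
prefactor² = (2J+1)×Δ×N² = 2/3
  k=0: +1/(0!×1!×0!×0!×1!×0!) = 1
Σ = 1  ⇒  CG² = 2/3×1² = 2/3
CG = +√(2/3) = +0.816497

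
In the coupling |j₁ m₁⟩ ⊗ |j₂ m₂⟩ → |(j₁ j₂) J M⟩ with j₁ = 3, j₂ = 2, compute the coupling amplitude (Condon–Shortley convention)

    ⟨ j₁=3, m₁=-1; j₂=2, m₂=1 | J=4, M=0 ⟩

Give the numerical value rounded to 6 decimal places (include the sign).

−√(5/14) = -0.597614

√[9·1!5!3!/10! · 2!4!3!1!4!4!] = √(10368/35)
  +(−1)^0/∏(0,1,4,3,1,0)! = 1/144  (running 1/144)
  +(−1)^1/∏(1,0,3,2,2,1)! = -1/24  (running -5/144)
⟨..|..⟩ = √(10368/35)·(-5/144) = -0.597614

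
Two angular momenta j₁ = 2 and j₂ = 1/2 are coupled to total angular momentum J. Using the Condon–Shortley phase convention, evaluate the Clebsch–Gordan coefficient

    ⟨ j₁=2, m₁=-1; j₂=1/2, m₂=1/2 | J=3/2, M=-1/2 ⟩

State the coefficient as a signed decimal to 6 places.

√[4·1!3!0!/5! · 1!3!1!0!1!2!] = √(12/5)
  +(−1)^1/∏(1,0,2,0,1,0)! = -1/2  (running -1/2)
⟨..|..⟩ = √(12/5)·(-1/2) = -0.774597

−√(3/5) ≈ -0.774597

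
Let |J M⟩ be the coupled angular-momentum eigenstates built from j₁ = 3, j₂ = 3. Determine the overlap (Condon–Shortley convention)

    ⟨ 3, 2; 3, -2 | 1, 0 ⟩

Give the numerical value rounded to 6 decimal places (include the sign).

triangle: 5!×1!×1!/8! = 120/40320
(j±m)!: 5!×1!×1!×5!×1!×1! = 14400
prefactor² = (2J+1)×Δ×N² = 900/7
  k=0: +1/(0!×5!×1!×1!×0!×0!) = 1/120
  k=1: −1/(1!×4!×0!×0!×1!×1!) = -1/24
Σ = -1/30  ⇒  CG² = 900/7×(-1/30)² = 1/7
CG = −√(1/7) = -0.377964

-0.377964  (= −√(1/7))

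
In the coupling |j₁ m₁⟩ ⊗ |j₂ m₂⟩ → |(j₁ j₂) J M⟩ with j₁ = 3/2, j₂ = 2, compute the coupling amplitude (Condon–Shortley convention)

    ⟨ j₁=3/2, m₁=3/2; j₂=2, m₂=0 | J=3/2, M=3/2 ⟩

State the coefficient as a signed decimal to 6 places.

triangle: 2!×1!×2!/6! = 4/720
(j±m)!: 3!×0!×2!×2!×3!×0! = 144
prefactor² = (2J+1)×Δ×N² = 16/5
  k=0: +1/(0!×2!×0!×2!×1!×0!) = 1/4
Σ = 1/4  ⇒  CG² = 16/5×1/4² = 1/5
CG = +√(1/5) = +0.447214

+0.447214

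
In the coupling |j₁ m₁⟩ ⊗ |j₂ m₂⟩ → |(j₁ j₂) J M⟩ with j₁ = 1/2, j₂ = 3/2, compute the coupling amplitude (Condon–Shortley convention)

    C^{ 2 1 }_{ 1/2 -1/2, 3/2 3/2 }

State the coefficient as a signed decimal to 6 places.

+0.500000

√[5·0!1!3!/5! · 0!1!3!0!3!1!] = √(9)
  +(−1)^0/∏(0,0,1,3,0,0)! = 1/6  (running 1/6)
⟨..|..⟩ = √(9)·(1/6) = +0.500000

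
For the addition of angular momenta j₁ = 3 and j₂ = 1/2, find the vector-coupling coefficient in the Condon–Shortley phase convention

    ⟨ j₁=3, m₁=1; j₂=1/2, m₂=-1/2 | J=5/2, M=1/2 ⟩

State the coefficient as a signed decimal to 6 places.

triangle: 1!·5!·0!/7! = 120/5040
(j±m)!: 4!·2!·0!·1!·3!·2! = 576
prefactor² = (2J+1)·Δ·N² = 576/7
  k=0: +1/(0!·1!·2!·0!·3!·0!) = 1/12
Σ = 1/12  ⇒  CG² = 576/7·1/12² = 4/7
CG = +√(4/7) = +0.755929

+√(4/7) = +0.755929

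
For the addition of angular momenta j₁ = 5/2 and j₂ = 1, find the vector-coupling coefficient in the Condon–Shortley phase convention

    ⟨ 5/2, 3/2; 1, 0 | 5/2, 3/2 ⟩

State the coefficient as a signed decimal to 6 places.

j₁+j₂−J=1  J+j₁−j₂=4  J−j₁+j₂=1  j₁+j₂+J+1=7
(j₁±m₁, j₂±m₂, J±M) = (4,1,1,1,4,1)
P² = 576/35
sum k=0..1:
  [0] +1/6 = 1/6
  [1] −1/24 = -1/24
S = 1/8
C² = P²·S² = 9/35 ; C = +0.507093

+0.507093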